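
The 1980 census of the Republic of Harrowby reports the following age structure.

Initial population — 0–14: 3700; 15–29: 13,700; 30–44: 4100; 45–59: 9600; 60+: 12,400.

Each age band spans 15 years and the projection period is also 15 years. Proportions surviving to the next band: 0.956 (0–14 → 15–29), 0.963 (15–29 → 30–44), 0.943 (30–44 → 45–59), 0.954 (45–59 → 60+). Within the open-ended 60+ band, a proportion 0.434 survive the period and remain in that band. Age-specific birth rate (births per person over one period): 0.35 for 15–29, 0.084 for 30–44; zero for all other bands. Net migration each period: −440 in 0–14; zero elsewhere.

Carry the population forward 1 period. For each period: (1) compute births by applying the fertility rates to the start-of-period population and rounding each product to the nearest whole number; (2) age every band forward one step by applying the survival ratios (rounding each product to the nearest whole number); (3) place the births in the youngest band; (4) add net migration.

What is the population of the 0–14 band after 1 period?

(Groups numbered youngest = 1 to oldest = 5.)
After projecting period 1:
Births: 13700 × 0.35 = 4795  |  4100 × 0.084 = 344 — total 5139
Group 2: 3700 × 0.956 = 3537
Group 3: 13700 × 0.963 = 13193
Group 4: 4100 × 0.943 = 3866
Group 5: 9600 × 0.954 + 12400 × 0.434 = 9158 + 5382 = 14540
Net migration: Group 1 − 440 → 4699
End of period: [4699, 3537, 13193, 3866, 14540]

4699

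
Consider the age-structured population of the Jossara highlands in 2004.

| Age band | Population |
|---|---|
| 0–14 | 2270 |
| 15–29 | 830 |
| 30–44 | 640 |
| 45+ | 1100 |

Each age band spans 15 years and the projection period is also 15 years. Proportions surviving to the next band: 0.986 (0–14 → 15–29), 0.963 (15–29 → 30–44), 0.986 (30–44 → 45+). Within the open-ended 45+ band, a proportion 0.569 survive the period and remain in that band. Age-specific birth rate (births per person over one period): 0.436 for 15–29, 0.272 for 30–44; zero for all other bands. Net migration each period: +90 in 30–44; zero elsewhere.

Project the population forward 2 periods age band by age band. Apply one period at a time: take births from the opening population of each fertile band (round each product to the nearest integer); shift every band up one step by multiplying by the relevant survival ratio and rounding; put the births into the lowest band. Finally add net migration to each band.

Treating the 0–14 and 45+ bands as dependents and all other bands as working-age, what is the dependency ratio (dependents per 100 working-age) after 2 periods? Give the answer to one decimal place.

101.3

Period 1:
Births: 830 × 0.436 = 362, 640 × 0.272 = 174 ⇒ total 536
15–29: 2270 × 0.986 = 2238
30–44: 830 × 0.963 = 799
45+: 640 × 0.986 + 1100 × 0.569 = 631 + 626 = 1257
Net migration: 30–44 + 90 → 889
→ [536, 2238, 889, 1257]
Period 2:
Births: 2238 × 0.436 = 976, 889 × 0.272 = 242 ⇒ total 1218
15–29: 536 × 0.986 = 528
30–44: 2238 × 0.963 = 2155
45+: 889 × 0.986 + 1257 × 0.569 = 877 + 715 = 1592
Net migration: 30–44 + 90 → 2245
→ [1218, 528, 2245, 1592]
Dependents (band 0–14 + band 45+) = 1218 + 1592 = 2810; working-age = 2773; ratio = 2810/2773 × 100 = 101.3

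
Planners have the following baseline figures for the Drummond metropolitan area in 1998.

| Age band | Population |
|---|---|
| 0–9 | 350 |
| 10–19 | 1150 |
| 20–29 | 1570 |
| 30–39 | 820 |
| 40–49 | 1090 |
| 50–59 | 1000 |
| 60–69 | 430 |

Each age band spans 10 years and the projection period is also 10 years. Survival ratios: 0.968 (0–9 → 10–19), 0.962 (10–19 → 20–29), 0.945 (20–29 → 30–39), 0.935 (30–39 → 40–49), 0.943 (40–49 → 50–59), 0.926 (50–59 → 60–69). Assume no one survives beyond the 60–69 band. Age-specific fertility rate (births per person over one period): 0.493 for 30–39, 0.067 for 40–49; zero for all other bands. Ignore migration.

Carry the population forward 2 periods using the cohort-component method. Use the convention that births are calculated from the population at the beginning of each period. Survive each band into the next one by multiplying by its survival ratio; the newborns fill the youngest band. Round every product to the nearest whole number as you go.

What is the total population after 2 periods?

(Bands numbered youngest = 1 to oldest = 7.)
After projecting period 1:
Births: 820 × 0.493 = 404, 1090 × 0.067 = 73 — total 477
Band 2: 350 × 0.968 = 339
Band 3: 1150 × 0.962 = 1106
Band 4: 1570 × 0.945 = 1484
Band 5: 820 × 0.935 = 767
Band 6: 1090 × 0.943 = 1028
Band 7: 1000 × 0.926 = 926
End of period: [477, 339, 1106, 1484, 767, 1028, 926]
After projecting period 2:
Births: 1484 × 0.493 = 732, 767 × 0.067 = 51 — total 783
Band 2: 477 × 0.968 = 462
Band 3: 339 × 0.962 = 326
Band 4: 1106 × 0.945 = 1045
Band 5: 1484 × 0.935 = 1388
Band 6: 767 × 0.943 = 723
Band 7: 1028 × 0.926 = 952
End of period: [783, 462, 326, 1045, 1388, 723, 952]
Total after period 2: 783 + 462 + 326 + 1045 + 1388 + 723 + 952 = 5679

5679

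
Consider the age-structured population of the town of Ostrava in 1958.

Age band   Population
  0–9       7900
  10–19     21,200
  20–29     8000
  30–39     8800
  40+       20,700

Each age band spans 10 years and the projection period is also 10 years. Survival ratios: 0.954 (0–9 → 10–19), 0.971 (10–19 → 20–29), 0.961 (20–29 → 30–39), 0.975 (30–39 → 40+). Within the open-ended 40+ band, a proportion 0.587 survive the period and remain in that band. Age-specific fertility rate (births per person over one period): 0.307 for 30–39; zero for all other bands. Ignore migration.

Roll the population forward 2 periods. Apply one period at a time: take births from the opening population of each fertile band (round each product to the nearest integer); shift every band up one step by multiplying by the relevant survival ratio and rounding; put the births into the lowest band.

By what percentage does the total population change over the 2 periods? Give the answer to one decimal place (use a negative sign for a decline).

-22.4

Numbering the groups 1..5 from youngest to oldest:
Period 1.
Births: 8800 × 0.307 = 2702
Group 2: 7900 × 0.954 = 7537
Group 3: 21200 × 0.971 = 20585
Group 4: 8000 × 0.961 = 7688
Group 5: 8800 × 0.975 + 20700 × 0.587 = 8580 + 12151 = 20731
→ [2702, 7537, 20585, 7688, 20731]
Period 2.
Births: 7688 × 0.307 = 2360
Group 2: 2702 × 0.954 = 2578
Group 3: 7537 × 0.971 = 7318
Group 4: 20585 × 0.961 = 19782
Group 5: 7688 × 0.975 + 20731 × 0.587 = 7496 + 12169 = 19665
→ [2360, 2578, 7318, 19782, 19665]
Total: 66600 → 51703; change = -14897; percentage change = -22.4%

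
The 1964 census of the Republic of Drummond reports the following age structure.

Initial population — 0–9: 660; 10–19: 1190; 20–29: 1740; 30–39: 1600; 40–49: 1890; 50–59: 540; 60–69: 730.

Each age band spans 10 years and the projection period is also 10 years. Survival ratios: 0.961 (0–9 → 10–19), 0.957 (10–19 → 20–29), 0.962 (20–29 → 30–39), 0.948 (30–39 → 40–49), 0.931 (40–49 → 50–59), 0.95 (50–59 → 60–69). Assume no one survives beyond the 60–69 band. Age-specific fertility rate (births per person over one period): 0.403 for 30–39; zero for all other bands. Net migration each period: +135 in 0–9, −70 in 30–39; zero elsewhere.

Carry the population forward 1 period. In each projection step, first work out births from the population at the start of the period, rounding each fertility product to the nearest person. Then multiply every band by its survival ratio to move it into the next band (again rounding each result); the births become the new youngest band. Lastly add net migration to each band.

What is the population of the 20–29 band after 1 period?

1139

Let band 1 be 0–9 through band 7 = 60–69.
[period 1]
Births: 1600 × 0.403 = 645
Band 2: 660 × 0.961 = 634
Band 3: 1190 × 0.957 = 1139
Band 4: 1740 × 0.962 = 1674
Band 5: 1600 × 0.948 = 1517
Band 6: 1890 × 0.931 = 1760
Band 7: 540 × 0.95 = 513
Net migration: Band 1 + 135 → 780; Band 4 − 70 → 1604
End of period: [780, 634, 1139, 1604, 1517, 1760, 513]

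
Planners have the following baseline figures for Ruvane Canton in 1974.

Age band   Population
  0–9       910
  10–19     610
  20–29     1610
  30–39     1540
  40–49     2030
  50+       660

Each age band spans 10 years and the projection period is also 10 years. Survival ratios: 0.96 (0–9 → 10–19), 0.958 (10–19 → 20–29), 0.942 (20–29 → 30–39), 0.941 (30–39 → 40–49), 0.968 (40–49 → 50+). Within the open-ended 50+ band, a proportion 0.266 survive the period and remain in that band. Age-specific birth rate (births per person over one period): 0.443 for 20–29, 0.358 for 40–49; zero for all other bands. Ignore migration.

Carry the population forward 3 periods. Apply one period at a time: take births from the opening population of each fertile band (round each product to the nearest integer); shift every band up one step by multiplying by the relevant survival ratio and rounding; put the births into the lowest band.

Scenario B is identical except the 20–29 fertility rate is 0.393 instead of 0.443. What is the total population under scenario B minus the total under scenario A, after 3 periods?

[period 1]
Births: 1610 * 0.443 = 713  |  2030 * 0.358 = 727 → 1440
10–19: 910 * 0.96 = 874
20–29: 610 * 0.958 = 584
30–39: 1610 * 0.942 = 1517
40–49: 1540 * 0.941 = 1449
50+: 2030 * 0.968 + 660 * 0.266 = 1965 + 176 = 2141
→ [1440, 874, 584, 1517, 1449, 2141]
[period 2]
Births: 584 * 0.443 = 259  |  1449 * 0.358 = 519 → 778
10–19: 1440 * 0.96 = 1382
20–29: 874 * 0.958 = 837
30–39: 584 * 0.942 = 550
40–49: 1517 * 0.941 = 1427
50+: 1449 * 0.968 + 2141 * 0.266 = 1403 + 570 = 1973
→ [778, 1382, 837, 550, 1427, 1973]
[period 3]
Births: 837 * 0.443 = 371  |  1427 * 0.358 = 511 → 882
10–19: 778 * 0.96 = 747
20–29: 1382 * 0.958 = 1324
30–39: 837 * 0.942 = 788
40–49: 550 * 0.941 = 518
50+: 1427 * 0.968 + 1973 * 0.266 = 1381 + 525 = 1906
→ [882, 747, 1324, 788, 518, 1906]
Scenario A total after 3 periods: 6165
Scenario B projection —
[period 1]
Births: 1610 * 0.393 = 633  |  2030 * 0.358 = 727 → 1360
10–19: 910 * 0.96 = 874
20–29: 610 * 0.958 = 584
30–39: 1610 * 0.942 = 1517
40–49: 1540 * 0.941 = 1449
50+: 2030 * 0.968 + 660 * 0.266 = 1965 + 176 = 2141
→ [1360, 874, 584, 1517, 1449, 2141]
[period 2]
Births: 584 * 0.393 = 230  |  1449 * 0.358 = 519 → 749
10–19: 1360 * 0.96 = 1306
20–29: 874 * 0.958 = 837
30–39: 584 * 0.942 = 550
40–49: 1517 * 0.941 = 1427
50+: 1449 * 0.968 + 2141 * 0.266 = 1403 + 570 = 1973
→ [749, 1306, 837, 550, 1427, 1973]
[period 3]
Births: 837 * 0.393 = 329  |  1427 * 0.358 = 511 → 840
10–19: 749 * 0.96 = 719
20–29: 1306 * 0.958 = 1251
30–39: 837 * 0.942 = 788
40–49: 550 * 0.941 = 518
50+: 1427 * 0.968 + 1973 * 0.266 = 1381 + 525 = 1906
→ [840, 719, 1251, 788, 518, 1906]
Scenario B total after 3 periods: 6022
Difference B − A = 6022 − 6165 = -143

-143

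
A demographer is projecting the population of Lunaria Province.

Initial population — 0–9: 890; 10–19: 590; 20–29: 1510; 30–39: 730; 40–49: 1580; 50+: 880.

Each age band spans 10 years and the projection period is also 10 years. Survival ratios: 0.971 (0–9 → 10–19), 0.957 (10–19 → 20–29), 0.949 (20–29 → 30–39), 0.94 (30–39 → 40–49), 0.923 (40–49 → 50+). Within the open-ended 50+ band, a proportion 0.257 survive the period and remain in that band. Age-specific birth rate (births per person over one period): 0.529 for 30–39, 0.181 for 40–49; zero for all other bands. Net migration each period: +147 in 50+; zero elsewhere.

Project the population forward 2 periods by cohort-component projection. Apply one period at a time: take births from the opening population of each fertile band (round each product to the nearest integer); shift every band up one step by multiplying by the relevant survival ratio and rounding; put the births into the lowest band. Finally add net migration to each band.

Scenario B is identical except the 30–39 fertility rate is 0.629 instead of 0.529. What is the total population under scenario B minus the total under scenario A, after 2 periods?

Period 1:
Births: 730 * 0.529 = 386 ; 1580 * 0.181 = 286 ⇒ total 672
10–19: 890 * 0.971 = 864
20–29: 590 * 0.957 = 565
30–39: 1510 * 0.949 = 1433
40–49: 730 * 0.94 = 686
50+: 1580 * 0.923 + 880 * 0.257 = 1458 + 226 = 1684
Net migration: 50+ + 147 → 1831
Population now: 0–9=672, 10–19=864, 20–29=565, 30–39=1433, 40–49=686, 50+=1831
Period 2:
Births: 1433 * 0.529 = 758 ; 686 * 0.181 = 124 ⇒ total 882
10–19: 672 * 0.971 = 653
20–29: 864 * 0.957 = 827
30–39: 565 * 0.949 = 536
40–49: 1433 * 0.94 = 1347
50+: 686 * 0.923 + 1831 * 0.257 = 633 + 471 = 1104
Net migration: 50+ + 147 → 1251
Population now: 0–9=882, 10–19=653, 20–29=827, 30–39=536, 40–49=1347, 50+=1251
Scenario A total after 2 periods: 5496
Scenario B projection —
Period 1:
Births: 730 * 0.629 = 459 ; 1580 * 0.181 = 286 ⇒ total 745
10–19: 890 * 0.971 = 864
20–29: 590 * 0.957 = 565
30–39: 1510 * 0.949 = 1433
40–49: 730 * 0.94 = 686
50+: 1580 * 0.923 + 880 * 0.257 = 1458 + 226 = 1684
Net migration: 50+ + 147 → 1831
Population now: 0–9=745, 10–19=864, 20–29=565, 30–39=1433, 40–49=686, 50+=1831
Period 2:
Births: 1433 * 0.629 = 901 ; 686 * 0.181 = 124 ⇒ total 1025
10–19: 745 * 0.971 = 723
20–29: 864 * 0.957 = 827
30–39: 565 * 0.949 = 536
40–49: 1433 * 0.94 = 1347
50+: 686 * 0.923 + 1831 * 0.257 = 633 + 471 = 1104
Net migration: 50+ + 147 → 1251
Population now: 0–9=1025, 10–19=723, 20–29=827, 30–39=536, 40–49=1347, 50+=1251
Scenario B total after 2 periods: 5709
Difference B − A = 5709 − 5496 = 213

213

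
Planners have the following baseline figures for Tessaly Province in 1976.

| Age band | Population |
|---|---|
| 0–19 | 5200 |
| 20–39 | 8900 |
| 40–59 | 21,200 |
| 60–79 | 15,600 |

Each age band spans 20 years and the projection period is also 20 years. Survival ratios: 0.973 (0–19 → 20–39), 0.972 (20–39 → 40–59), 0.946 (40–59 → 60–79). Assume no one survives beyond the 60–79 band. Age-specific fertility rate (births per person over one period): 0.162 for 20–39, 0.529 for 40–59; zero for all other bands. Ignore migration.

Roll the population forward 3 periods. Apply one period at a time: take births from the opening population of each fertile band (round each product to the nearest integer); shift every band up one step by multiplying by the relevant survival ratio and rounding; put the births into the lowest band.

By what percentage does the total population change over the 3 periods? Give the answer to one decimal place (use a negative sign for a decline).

-48.0

Let group 1 be 0–19 through group 4 = 60–79.
Period 1:
Births: 8900 * 0.162 = 1442 ; 21200 * 0.529 = 11215 → total 12657
Group 2: 5200 * 0.973 = 5060
Group 3: 8900 * 0.972 = 8651
Group 4: 21200 * 0.946 = 20055
Giving 12657 / 5060 / 8651 / 20055.
Period 2:
Births: 5060 * 0.162 = 820 ; 8651 * 0.529 = 4576 → total 5396
Group 2: 12657 * 0.973 = 12315
Group 3: 5060 * 0.972 = 4918
Group 4: 8651 * 0.946 = 8184
Giving 5396 / 12315 / 4918 / 8184.
Period 3:
Births: 12315 * 0.162 = 1995 ; 4918 * 0.529 = 2602 → total 4597
Group 2: 5396 * 0.973 = 5250
Group 3: 12315 * 0.972 = 11970
Group 4: 4918 * 0.946 = 4652
Giving 4597 / 5250 / 11970 / 4652.
Total: 50900 → 26469; change = -24431; percentage change = -48.0%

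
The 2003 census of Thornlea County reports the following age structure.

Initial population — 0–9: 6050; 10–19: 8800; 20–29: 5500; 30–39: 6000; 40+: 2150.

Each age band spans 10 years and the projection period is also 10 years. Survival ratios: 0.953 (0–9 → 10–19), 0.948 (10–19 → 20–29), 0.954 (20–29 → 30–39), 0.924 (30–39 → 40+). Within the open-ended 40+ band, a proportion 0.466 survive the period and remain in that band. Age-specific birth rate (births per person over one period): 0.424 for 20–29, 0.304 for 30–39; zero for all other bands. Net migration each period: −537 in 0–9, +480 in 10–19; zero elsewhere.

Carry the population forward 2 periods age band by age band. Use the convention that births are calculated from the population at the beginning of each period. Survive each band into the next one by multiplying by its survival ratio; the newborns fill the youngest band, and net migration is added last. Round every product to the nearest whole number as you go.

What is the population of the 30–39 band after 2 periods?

Call the bands 1 to 5, youngest first.
[period 1]
Births: 5500 × 0.424 = 2332  |  6000 × 0.304 = 1824 — total 4156
Band 2: 6050 × 0.953 = 5766
Band 3: 8800 × 0.948 = 8342
Band 4: 5500 × 0.954 = 5247
Band 5: 6000 × 0.924 + 2150 × 0.466 = 5544 + 1002 = 6546
Net migration: Band 1 − 537 → 3619; Band 2 + 480 → 6246
End of period: [3619, 6246, 8342, 5247, 6546]
[period 2]
Births: 8342 × 0.424 = 3537  |  5247 × 0.304 = 1595 — total 5132
Band 2: 3619 × 0.953 = 3449
Band 3: 6246 × 0.948 = 5921
Band 4: 8342 × 0.954 = 7958
Band 5: 5247 × 0.924 + 6546 × 0.466 = 4848 + 3050 = 7898
Net migration: Band 1 − 537 → 4595; Band 2 + 480 → 3929
End of period: [4595, 3929, 5921, 7958, 7898]

7958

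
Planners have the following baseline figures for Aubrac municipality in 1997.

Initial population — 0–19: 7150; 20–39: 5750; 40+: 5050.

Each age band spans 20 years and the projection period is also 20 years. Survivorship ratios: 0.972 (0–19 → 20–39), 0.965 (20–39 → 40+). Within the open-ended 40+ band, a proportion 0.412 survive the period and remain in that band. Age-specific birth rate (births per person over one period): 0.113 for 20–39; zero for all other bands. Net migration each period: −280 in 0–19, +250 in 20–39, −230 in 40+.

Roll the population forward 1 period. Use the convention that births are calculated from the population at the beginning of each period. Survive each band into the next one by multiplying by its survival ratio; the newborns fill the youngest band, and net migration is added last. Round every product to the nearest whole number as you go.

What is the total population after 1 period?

14970

Period 1:
Births: 5750 × 0.113 = 650
20–39: 7150 × 0.972 = 6950
40+: 5750 × 0.965 + 5050 × 0.412 = 5549 + 2081 = 7630
Net migration: 0–19 − 280 → 370; 20–39 + 250 → 7200; 40+ − 230 → 7400
Giving 370 / 7200 / 7400.
Total after period 1: 370 + 7200 + 7400 = 14970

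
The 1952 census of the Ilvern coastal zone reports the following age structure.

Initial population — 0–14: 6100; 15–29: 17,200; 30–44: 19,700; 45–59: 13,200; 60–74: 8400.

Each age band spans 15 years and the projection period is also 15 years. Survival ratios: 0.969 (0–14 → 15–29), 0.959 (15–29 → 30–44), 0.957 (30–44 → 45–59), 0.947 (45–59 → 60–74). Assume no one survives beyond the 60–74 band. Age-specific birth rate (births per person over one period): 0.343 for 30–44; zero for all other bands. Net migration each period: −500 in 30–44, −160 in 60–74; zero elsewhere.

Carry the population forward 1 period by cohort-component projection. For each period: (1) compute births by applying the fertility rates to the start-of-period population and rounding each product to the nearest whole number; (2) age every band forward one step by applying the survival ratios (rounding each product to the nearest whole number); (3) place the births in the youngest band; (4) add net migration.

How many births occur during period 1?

(Bands numbered youngest = 1 to oldest = 5.)
Period 1.
Births: 19700 × 0.343 = 6757
Band 2: 6100 × 0.969 = 5911
Band 3: 17200 × 0.959 = 16495
Band 4: 19700 × 0.957 = 18853
Band 5: 13200 × 0.947 = 12500
Net migration: Band 3 − 500 → 15995; Band 5 − 160 → 12340
Population now: 0–14=6757, 15–29=5911, 30–44=15995, 45–59=18853, 60–74=12340

6757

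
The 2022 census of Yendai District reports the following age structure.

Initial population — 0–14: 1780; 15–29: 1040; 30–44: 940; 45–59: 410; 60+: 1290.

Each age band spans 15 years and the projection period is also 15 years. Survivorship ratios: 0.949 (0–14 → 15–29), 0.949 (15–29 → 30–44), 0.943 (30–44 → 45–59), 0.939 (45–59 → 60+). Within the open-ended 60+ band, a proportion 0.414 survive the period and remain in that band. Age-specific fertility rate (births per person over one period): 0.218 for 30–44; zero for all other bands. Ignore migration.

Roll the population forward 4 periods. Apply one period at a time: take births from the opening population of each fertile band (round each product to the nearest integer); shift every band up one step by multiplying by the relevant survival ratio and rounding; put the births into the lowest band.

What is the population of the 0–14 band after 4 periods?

40

Numbering the groups 1..5 from youngest to oldest:
— Period 1 —
Births: 940 × 0.218 = 205
Group 2: 1780 × 0.949 = 1689
Group 3: 1040 × 0.949 = 987
Group 4: 940 × 0.943 = 886
Group 5: 410 × 0.939 + 1290 × 0.414 = 385 + 534 = 919
Population now: 0–14=205, 15–29=1689, 30–44=987, 45–59=886, 60+=919
— Period 2 —
Births: 987 × 0.218 = 215
Group 2: 205 × 0.949 = 195
Group 3: 1689 × 0.949 = 1603
Group 4: 987 × 0.943 = 931
Group 5: 886 × 0.939 + 919 × 0.414 = 832 + 380 = 1212
Population now: 0–14=215, 15–29=195, 30–44=1603, 45–59=931, 60+=1212
— Period 3 —
Births: 1603 × 0.218 = 349
Group 2: 215 × 0.949 = 204
Group 3: 195 × 0.949 = 185
Group 4: 1603 × 0.943 = 1512
Group 5: 931 × 0.939 + 1212 × 0.414 = 874 + 502 = 1376
Population now: 0–14=349, 15–29=204, 30–44=185, 45–59=1512, 60+=1376
— Period 4 —
Births: 185 × 0.218 = 40
Group 2: 349 × 0.949 = 331
Group 3: 204 × 0.949 = 194
Group 4: 185 × 0.943 = 174
Group 5: 1512 × 0.939 + 1376 × 0.414 = 1420 + 570 = 1990
Population now: 0–14=40, 15–29=331, 30–44=194, 45–59=174, 60+=1990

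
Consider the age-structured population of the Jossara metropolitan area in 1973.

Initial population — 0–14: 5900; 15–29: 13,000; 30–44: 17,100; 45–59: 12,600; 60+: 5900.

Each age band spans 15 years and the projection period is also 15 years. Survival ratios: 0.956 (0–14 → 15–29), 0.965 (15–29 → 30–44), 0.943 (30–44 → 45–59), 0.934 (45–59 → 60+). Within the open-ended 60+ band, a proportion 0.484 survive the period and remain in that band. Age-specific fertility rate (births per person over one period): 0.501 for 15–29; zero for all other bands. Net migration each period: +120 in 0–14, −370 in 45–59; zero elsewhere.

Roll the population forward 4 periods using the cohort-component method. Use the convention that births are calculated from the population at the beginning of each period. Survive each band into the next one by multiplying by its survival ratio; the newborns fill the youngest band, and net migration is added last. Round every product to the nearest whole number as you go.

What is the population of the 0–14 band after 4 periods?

— Period 1 —
Births: 13000 * 0.501 = 6513
15–29: 5900 * 0.956 = 5640
30–44: 13000 * 0.965 = 12545
45–59: 17100 * 0.943 = 16125
60+: 12600 * 0.934 + 5900 * 0.484 = 11768 + 2856 = 14624
Net migration: 0–14 + 120 → 6633; 45–59 − 370 → 15755
Population now: 0–14=6633, 15–29=5640, 30–44=12545, 45–59=15755, 60+=14624
— Period 2 —
Births: 5640 * 0.501 = 2826
15–29: 6633 * 0.956 = 6341
30–44: 5640 * 0.965 = 5443
45–59: 12545 * 0.943 = 11830
60+: 15755 * 0.934 + 14624 * 0.484 = 14715 + 7078 = 21793
Net migration: 0–14 + 120 → 2946; 45–59 − 370 → 11460
Population now: 0–14=2946, 15–29=6341, 30–44=5443, 45–59=11460, 60+=21793
— Period 3 —
Births: 6341 * 0.501 = 3177
15–29: 2946 * 0.956 = 2816
30–44: 6341 * 0.965 = 6119
45–59: 5443 * 0.943 = 5133
60+: 11460 * 0.934 + 21793 * 0.484 = 10704 + 10548 = 21252
Net migration: 0–14 + 120 → 3297; 45–59 − 370 → 4763
Population now: 0–14=3297, 15–29=2816, 30–44=6119, 45–59=4763, 60+=21252
— Period 4 —
Births: 2816 * 0.501 = 1411
15–29: 3297 * 0.956 = 3152
30–44: 2816 * 0.965 = 2717
45–59: 6119 * 0.943 = 5770
60+: 4763 * 0.934 + 21252 * 0.484 = 4449 + 10286 = 14735
Net migration: 0–14 + 120 → 1531; 45–59 − 370 → 5400
Population now: 0–14=1531, 15–29=3152, 30–44=2717, 45–59=5400, 60+=14735

1531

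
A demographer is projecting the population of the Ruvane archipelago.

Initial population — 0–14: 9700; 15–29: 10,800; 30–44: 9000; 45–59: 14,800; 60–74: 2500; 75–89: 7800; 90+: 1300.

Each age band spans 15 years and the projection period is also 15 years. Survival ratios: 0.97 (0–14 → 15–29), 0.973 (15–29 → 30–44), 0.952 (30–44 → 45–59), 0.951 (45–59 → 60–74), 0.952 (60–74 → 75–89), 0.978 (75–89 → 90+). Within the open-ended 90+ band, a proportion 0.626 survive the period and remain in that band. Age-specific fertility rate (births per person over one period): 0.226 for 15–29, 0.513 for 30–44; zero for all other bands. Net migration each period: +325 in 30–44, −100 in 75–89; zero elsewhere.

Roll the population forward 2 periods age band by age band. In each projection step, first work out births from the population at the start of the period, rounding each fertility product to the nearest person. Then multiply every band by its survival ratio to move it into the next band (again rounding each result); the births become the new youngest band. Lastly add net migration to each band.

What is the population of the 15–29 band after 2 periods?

6846

(Bands numbered youngest = 1 to oldest = 7.)
[period 1]
Births: 10800 × 0.226 = 2441, 9000 × 0.513 = 4617 ⇒ total 7058
Band 2: 9700 × 0.97 = 9409
Band 3: 10800 × 0.973 = 10508
Band 4: 9000 × 0.952 = 8568
Band 5: 14800 × 0.951 = 14075
Band 6: 2500 × 0.952 = 2380
Band 7: 7800 × 0.978 + 1300 × 0.626 = 7628 + 814 = 8442
Net migration: Band 3 + 325 → 10833; Band 6 − 100 → 2280
Population now: 0–14=7058, 15–29=9409, 30–44=10833, 45–59=8568, 60–74=14075, 75–89=2280, 90+=8442
[period 2]
Births: 9409 × 0.226 = 2126, 10833 × 0.513 = 5557 ⇒ total 7683
Band 2: 7058 × 0.97 = 6846
Band 3: 9409 × 0.973 = 9155
Band 4: 10833 × 0.952 = 10313
Band 5: 8568 × 0.951 = 8148
Band 6: 14075 × 0.952 = 13399
Band 7: 2280 × 0.978 + 8442 × 0.626 = 2230 + 5285 = 7515
Net migration: Band 3 + 325 → 9480; Band 6 − 100 → 13299
Population now: 0–14=7683, 15–29=6846, 30–44=9480, 45–59=10313, 60–74=8148, 75–89=13299, 90+=7515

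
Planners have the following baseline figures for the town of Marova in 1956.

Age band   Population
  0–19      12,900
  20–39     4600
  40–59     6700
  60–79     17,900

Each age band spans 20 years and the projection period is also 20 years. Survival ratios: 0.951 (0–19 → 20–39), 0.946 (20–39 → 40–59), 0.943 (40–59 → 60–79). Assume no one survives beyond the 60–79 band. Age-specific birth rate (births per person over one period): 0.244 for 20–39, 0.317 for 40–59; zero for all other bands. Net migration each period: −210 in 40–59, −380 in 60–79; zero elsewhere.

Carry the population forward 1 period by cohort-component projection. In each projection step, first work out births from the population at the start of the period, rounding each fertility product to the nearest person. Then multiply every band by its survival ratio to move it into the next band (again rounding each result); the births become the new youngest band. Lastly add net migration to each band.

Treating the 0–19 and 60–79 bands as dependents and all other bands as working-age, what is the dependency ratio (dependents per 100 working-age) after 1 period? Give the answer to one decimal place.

56.0

Call the groups 1 to 4, youngest first.
Period 1.
Births: 4600 * 0.244 = 1122 ; 6700 * 0.317 = 2124 → 3246
Group 2: 12900 * 0.951 = 12268
Group 3: 4600 * 0.946 = 4352
Group 4: 6700 * 0.943 = 6318
Net migration: Group 3 − 210 → 4142; Group 4 − 380 → 5938
Population now: 0–19=3246, 20–39=12268, 40–59=4142, 60–79=5938
Dependents (band 0–19 + band 60–79) = 3246 + 5938 = 9184; working-age = 16410; ratio = 9184/16410 × 100 = 56.0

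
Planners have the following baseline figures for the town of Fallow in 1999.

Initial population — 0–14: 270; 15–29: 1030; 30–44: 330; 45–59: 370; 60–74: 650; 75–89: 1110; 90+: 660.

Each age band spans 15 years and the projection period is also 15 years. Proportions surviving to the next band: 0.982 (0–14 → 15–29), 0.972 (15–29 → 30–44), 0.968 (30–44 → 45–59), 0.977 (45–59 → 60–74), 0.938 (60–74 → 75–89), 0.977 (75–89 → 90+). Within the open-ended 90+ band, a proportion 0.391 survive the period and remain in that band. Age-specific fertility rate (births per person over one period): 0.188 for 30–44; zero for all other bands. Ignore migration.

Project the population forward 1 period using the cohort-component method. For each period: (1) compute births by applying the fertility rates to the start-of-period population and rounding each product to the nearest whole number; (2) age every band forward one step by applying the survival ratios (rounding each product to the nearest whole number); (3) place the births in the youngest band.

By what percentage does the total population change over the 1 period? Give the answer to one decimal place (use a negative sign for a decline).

Numbering the groups 1..7 from youngest to oldest:
— Period 1 —
Births: 330 × 0.188 = 62
Group 2: 270 × 0.982 = 265
Group 3: 1030 × 0.972 = 1001
Group 4: 330 × 0.968 = 319
Group 5: 370 × 0.977 = 361
Group 6: 650 × 0.938 = 610
Group 7: 1110 × 0.977 + 660 × 0.391 = 1084 + 258 = 1342
End of period: [62, 265, 1001, 319, 361, 610, 1342]
Total: 4420 → 3960; change = -460; percentage change = -10.4%

-10.4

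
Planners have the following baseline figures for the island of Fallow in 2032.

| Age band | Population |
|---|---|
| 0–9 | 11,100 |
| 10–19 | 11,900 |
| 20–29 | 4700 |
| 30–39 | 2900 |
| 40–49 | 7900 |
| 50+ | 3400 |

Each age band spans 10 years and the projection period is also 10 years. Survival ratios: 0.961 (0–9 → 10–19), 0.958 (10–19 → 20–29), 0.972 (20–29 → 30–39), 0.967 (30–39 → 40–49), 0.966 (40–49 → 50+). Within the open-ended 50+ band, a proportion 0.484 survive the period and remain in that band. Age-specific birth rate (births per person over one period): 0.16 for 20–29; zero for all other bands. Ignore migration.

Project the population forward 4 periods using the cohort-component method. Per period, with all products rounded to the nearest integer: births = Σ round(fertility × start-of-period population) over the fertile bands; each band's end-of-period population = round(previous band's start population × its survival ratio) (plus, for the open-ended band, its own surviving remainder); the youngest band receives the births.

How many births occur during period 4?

111

After projecting period 1:
Births: 4700 × 0.16 = 752
10–19: 11100 × 0.961 = 10667
20–29: 11900 × 0.958 = 11400
30–39: 4700 × 0.972 = 4568
40–49: 2900 × 0.967 = 2804
50+: 7900 × 0.966 + 3400 × 0.484 = 7631 + 1646 = 9277
→ [752, 10667, 11400, 4568, 2804, 9277]
After projecting period 2:
Births: 11400 × 0.16 = 1824
10–19: 752 × 0.961 = 723
20–29: 10667 × 0.958 = 10219
30–39: 11400 × 0.972 = 11081
40–49: 4568 × 0.967 = 4417
50+: 2804 × 0.966 + 9277 × 0.484 = 2709 + 4490 = 7199
→ [1824, 723, 10219, 11081, 4417, 7199]
After projecting period 3:
Births: 10219 × 0.16 = 1635
10–19: 1824 × 0.961 = 1753
20–29: 723 × 0.958 = 693
30–39: 10219 × 0.972 = 9933
40–49: 11081 × 0.967 = 10715
50+: 4417 × 0.966 + 7199 × 0.484 = 4267 + 3484 = 7751
→ [1635, 1753, 693, 9933, 10715, 7751]
After projecting period 4:
Births: 693 × 0.16 = 111
10–19: 1635 × 0.961 = 1571
20–29: 1753 × 0.958 = 1679
30–39: 693 × 0.972 = 674
40–49: 9933 × 0.967 = 9605
50+: 10715 × 0.966 + 7751 × 0.484 = 10351 + 3751 = 14102
→ [111, 1571, 1679, 674, 9605, 14102]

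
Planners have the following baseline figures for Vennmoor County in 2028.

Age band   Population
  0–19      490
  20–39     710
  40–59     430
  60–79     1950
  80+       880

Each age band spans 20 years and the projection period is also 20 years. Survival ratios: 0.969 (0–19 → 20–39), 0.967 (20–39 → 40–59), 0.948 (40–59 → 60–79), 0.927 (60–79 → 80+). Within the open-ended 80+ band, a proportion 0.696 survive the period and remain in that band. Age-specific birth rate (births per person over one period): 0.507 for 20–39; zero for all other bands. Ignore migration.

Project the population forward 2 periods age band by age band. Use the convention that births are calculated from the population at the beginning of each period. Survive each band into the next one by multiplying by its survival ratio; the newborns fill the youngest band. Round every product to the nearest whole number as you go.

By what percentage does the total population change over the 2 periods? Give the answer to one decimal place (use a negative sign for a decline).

-15.7

Let band 1 be 0–19 through band 5 = 80+.
Period 1.
Births: 710 * 0.507 = 360
Band 2: 490 * 0.969 = 475
Band 3: 710 * 0.967 = 687
Band 4: 430 * 0.948 = 408
Band 5: 1950 * 0.927 + 880 * 0.696 = 1808 + 612 = 2420
→ [360, 475, 687, 408, 2420]
Period 2.
Births: 475 * 0.507 = 241
Band 2: 360 * 0.969 = 349
Band 3: 475 * 0.967 = 459
Band 4: 687 * 0.948 = 651
Band 5: 408 * 0.927 + 2420 * 0.696 = 378 + 1684 = 2062
→ [241, 349, 459, 651, 2062]
Total: 4460 → 3762; change = -698; percentage change = -15.7%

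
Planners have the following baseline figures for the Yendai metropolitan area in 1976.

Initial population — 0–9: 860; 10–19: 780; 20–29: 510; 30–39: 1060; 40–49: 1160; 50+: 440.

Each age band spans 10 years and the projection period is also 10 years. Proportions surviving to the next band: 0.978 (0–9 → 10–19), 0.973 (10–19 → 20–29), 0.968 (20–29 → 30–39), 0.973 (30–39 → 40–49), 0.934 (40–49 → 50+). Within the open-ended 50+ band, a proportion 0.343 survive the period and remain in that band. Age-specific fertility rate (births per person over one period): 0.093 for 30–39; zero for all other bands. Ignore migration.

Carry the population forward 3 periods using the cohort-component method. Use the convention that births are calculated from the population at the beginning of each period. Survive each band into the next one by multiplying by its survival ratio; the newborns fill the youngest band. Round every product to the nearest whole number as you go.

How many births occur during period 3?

68

Numbering the bands 1..6 from youngest to oldest:
— Period 1 —
Births: 1060 × 0.093 = 99
Band 2: 860 × 0.978 = 841
Band 3: 780 × 0.973 = 759
Band 4: 510 × 0.968 = 494
Band 5: 1060 × 0.973 = 1031
Band 6: 1160 × 0.934 + 440 × 0.343 = 1083 + 151 = 1234
Population now: 0–9=99, 10–19=841, 20–29=759, 30–39=494, 40–49=1031, 50+=1234
— Period 2 —
Births: 494 × 0.093 = 46
Band 2: 99 × 0.978 = 97
Band 3: 841 × 0.973 = 818
Band 4: 759 × 0.968 = 735
Band 5: 494 × 0.973 = 481
Band 6: 1031 × 0.934 + 1234 × 0.343 = 963 + 423 = 1386
Population now: 0–9=46, 10–19=97, 20–29=818, 30–39=735, 40–49=481, 50+=1386
— Period 3 —
Births: 735 × 0.093 = 68
Band 2: 46 × 0.978 = 45
Band 3: 97 × 0.973 = 94
Band 4: 818 × 0.968 = 792
Band 5: 735 × 0.973 = 715
Band 6: 481 × 0.934 + 1386 × 0.343 = 449 + 475 = 924
Population now: 0–9=68, 10–19=45, 20–29=94, 30–39=792, 40–49=715, 50+=924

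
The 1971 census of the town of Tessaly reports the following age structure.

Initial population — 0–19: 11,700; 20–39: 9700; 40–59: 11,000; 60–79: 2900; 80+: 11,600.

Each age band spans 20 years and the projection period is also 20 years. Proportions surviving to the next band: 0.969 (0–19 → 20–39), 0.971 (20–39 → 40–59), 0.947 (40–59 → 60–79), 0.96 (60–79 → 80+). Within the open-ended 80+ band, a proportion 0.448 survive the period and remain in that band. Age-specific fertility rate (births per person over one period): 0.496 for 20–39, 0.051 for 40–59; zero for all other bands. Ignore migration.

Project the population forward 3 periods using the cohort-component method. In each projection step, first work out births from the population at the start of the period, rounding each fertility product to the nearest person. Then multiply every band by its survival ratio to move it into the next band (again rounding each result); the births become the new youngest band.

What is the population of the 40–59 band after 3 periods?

5054

Call the groups 1 to 5, youngest first.
After projecting period 1:
Births: 9700 × 0.496 = 4811, 11000 × 0.051 = 561 → 5372
Group 2: 11700 × 0.969 = 11337
Group 3: 9700 × 0.971 = 9419
Group 4: 11000 × 0.947 = 10417
Group 5: 2900 × 0.96 + 11600 × 0.448 = 2784 + 5197 = 7981
Giving 5372 / 11337 / 9419 / 10417 / 7981.
After projecting period 2:
Births: 11337 × 0.496 = 5623, 9419 × 0.051 = 480 → 6103
Group 2: 5372 × 0.969 = 5205
Group 3: 11337 × 0.971 = 11008
Group 4: 9419 × 0.947 = 8920
Group 5: 10417 × 0.96 + 7981 × 0.448 = 10000 + 3575 = 13575
Giving 6103 / 5205 / 11008 / 8920 / 13575.
After projecting period 3:
Births: 5205 × 0.496 = 2582, 11008 × 0.051 = 561 → 3143
Group 2: 6103 × 0.969 = 5914
Group 3: 5205 × 0.971 = 5054
Group 4: 11008 × 0.947 = 10425
Group 5: 8920 × 0.96 + 13575 × 0.448 = 8563 + 6082 = 14645
Giving 3143 / 5914 / 5054 / 10425 / 14645.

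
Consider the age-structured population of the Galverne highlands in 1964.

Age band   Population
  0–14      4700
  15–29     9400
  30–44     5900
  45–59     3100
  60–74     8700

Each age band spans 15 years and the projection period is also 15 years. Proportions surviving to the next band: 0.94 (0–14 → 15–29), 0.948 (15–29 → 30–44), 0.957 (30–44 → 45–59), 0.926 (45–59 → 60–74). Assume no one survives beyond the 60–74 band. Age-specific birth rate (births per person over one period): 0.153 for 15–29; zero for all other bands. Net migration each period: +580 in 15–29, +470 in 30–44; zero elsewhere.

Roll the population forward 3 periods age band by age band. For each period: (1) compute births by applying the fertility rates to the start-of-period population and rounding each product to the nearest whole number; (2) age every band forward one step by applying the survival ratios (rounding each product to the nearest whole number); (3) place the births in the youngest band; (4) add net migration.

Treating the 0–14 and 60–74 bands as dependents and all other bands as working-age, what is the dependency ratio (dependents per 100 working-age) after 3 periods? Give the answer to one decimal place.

100.3

(Groups numbered youngest = 1 to oldest = 5.)
After projecting period 1:
Births: 9400 × 0.153 = 1438
Group 2: 4700 × 0.94 = 4418
Group 3: 9400 × 0.948 = 8911
Group 4: 5900 × 0.957 = 5646
Group 5: 3100 × 0.926 = 2871
Net migration: Group 2 + 580 → 4998; Group 3 + 470 → 9381
End of period: [1438, 4998, 9381, 5646, 2871]
After projecting period 2:
Births: 4998 × 0.153 = 765
Group 2: 1438 × 0.94 = 1352
Group 3: 4998 × 0.948 = 4738
Group 4: 9381 × 0.957 = 8978
Group 5: 5646 × 0.926 = 5228
Net migration: Group 2 + 580 → 1932; Group 3 + 470 → 5208
End of period: [765, 1932, 5208, 8978, 5228]
After projecting period 3:
Births: 1932 × 0.153 = 296
Group 2: 765 × 0.94 = 719
Group 3: 1932 × 0.948 = 1832
Group 4: 5208 × 0.957 = 4984
Group 5: 8978 × 0.926 = 8314
Net migration: Group 2 + 580 → 1299; Group 3 + 470 → 2302
End of period: [296, 1299, 2302, 4984, 8314]
Dependents (band 0–14 + band 60–74) = 296 + 8314 = 8610; working-age = 8585; ratio = 8610/8585 × 100 = 100.3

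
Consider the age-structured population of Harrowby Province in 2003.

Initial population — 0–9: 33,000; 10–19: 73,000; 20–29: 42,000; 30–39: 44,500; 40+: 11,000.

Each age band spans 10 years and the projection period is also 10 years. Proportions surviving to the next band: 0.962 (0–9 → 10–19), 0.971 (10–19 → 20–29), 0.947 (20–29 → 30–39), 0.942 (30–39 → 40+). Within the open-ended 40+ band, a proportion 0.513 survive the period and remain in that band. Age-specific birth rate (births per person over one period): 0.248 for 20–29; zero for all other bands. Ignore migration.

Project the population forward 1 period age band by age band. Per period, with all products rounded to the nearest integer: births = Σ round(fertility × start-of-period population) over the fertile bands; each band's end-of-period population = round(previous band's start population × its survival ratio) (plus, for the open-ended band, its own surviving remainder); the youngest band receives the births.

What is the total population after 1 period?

Call the groups 1 to 5, youngest first.
[period 1]
Births: 42000 * 0.248 = 10416
Group 2: 33000 * 0.962 = 31746
Group 3: 73000 * 0.971 = 70883
Group 4: 42000 * 0.947 = 39774
Group 5: 44500 * 0.942 + 11000 * 0.513 = 41919 + 5643 = 47562
Population now: 0–9=10416, 10–19=31746, 20–29=70883, 30–39=39774, 40+=47562
Total after period 1: 10416 + 31746 + 70883 + 39774 + 47562 = 200381

200381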